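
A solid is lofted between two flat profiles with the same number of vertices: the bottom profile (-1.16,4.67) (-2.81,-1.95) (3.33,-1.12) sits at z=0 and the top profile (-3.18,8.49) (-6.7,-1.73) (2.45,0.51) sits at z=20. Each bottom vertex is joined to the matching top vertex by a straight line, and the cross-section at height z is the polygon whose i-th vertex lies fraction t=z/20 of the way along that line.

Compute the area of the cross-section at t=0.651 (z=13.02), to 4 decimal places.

Area at t=0.651: 33.7944

Cross-section at t=0.651: each vertex is (1-t)·p0[i] + t·p1[i].
  v1: (1-0.651)·(-1.16,4.67) + 0.651·(-3.18,8.49) = (-2.4750,7.1568)
  v2: (1-0.651)·(-2.81,-1.95) + 0.651·(-6.7,-1.73) = (-5.3424,-1.8068)
  v3: (1-0.651)·(3.33,-1.12) + 0.651·(2.45,0.51) = (2.7571,-0.0589)
Shoelace sum Σ(x_i·y_{i+1} − x_{i+1}·y_i):
  i=1: -2.4750·-1.8068 − -5.3424·7.1568 = +42.7063 (running +42.7063)
  i=2: -5.3424·-0.0589 − 2.7571·-1.8068 = +5.2960 (running +48.0024)
  i=3: 2.7571·7.1568 − -2.4750·-0.0589 = +19.5865 (running +67.5889)
Area = |Σ|/2 = |67.5889|/2 = 33.7944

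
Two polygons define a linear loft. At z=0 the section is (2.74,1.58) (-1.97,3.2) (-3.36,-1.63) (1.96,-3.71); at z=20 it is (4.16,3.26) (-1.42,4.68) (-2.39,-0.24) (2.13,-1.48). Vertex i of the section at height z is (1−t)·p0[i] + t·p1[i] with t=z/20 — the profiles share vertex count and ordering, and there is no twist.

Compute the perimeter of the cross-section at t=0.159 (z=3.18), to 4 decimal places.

Perimeter at t=0.159: 20.9630

Cross-section at t=0.159: each vertex is (1-t)·p0[i] + t·p1[i].
  v1: (1-0.159)·(2.74,1.58) + 0.159·(4.16,3.26) = (2.9658,1.8471)
  v2: (1-0.159)·(-1.97,3.2) + 0.159·(-1.42,4.68) = (-1.8825,3.4353)
  v3: (1-0.159)·(-3.36,-1.63) + 0.159·(-2.39,-0.24) = (-3.2058,-1.4090)
  v4: (1-0.159)·(1.96,-3.71) + 0.159·(2.13,-1.48) = (1.9870,-3.3554)
Perimeter = Σ |v_{i+1} − v_i|:
  edge 1→2: √(-4.8483² + 1.5882²) = 5.1018 (running 5.1018)
  edge 2→3: √(-1.3232² + -4.8443²) = 5.0218 (running 10.1236)
  edge 3→4: √(5.1928² + -1.9464²) = 5.5456 (running 15.6692)
  edge 4→1: √(0.9788² + 5.2026²) = 5.2938 (running 20.9630)
Perimeter = 20.9630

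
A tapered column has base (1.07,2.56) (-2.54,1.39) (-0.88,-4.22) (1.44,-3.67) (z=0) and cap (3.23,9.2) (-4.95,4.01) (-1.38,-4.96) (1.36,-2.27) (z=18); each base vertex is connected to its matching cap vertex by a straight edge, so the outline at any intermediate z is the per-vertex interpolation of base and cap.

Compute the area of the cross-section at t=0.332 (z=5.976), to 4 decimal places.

Cross-section at t=0.332: each vertex is (1-t)·p0[i] + t·p1[i].
  v1: (1-0.332)·(1.07,2.56) + 0.332·(3.23,9.2) = (1.7871,4.7645)
  v2: (1-0.332)·(-2.54,1.39) + 0.332·(-4.95,4.01) = (-3.3401,2.2598)
  v3: (1-0.332)·(-0.88,-4.22) + 0.332·(-1.38,-4.96) = (-1.0460,-4.4657)
  v4: (1-0.332)·(1.44,-3.67) + 0.332·(1.36,-2.27) = (1.4134,-3.2052)
Shoelace sum Σ(x_i·y_{i+1} − x_{i+1}·y_i):
  i=1: 1.7871·2.2598 − -3.3401·4.7645 = +19.9525 (running +19.9525)
  i=2: -3.3401·-4.4657 − -1.0460·2.2598 = +17.2797 (running +37.2322)
  i=3: -1.0460·-3.2052 − 1.4134·-4.4657 = +9.6646 (running +46.8968)
  i=4: 1.4134·4.7645 − 1.7871·-3.2052 = +12.4624 (running +59.3592)
Area = |Σ|/2 = |59.3592|/2 = 29.6796

Area at t=0.332: 29.6796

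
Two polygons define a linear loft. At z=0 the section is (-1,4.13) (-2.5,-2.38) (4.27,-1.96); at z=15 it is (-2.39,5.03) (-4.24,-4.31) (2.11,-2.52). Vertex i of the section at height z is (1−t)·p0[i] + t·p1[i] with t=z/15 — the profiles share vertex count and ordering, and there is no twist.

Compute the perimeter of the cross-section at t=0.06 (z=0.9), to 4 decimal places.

Cross-section at t=0.06: each vertex is (1-t)·p0[i] + t·p1[i].
  v1: (1-0.06)·(-1,4.13) + 0.06·(-2.39,5.03) = (-1.0834,4.1840)
  v2: (1-0.06)·(-2.5,-2.38) + 0.06·(-4.24,-4.31) = (-2.6044,-2.4958)
  v3: (1-0.06)·(4.27,-1.96) + 0.06·(2.11,-2.52) = (4.1404,-1.9936)
Perimeter = Σ |v_{i+1} − v_i|:
  edge 1→2: √(-1.5210² + -6.6798²) = 6.8508 (running 6.8508)
  edge 2→3: √(6.7448² + 0.5022²) = 6.7635 (running 13.6142)
  edge 3→1: √(-5.2238² + 6.1776²) = 8.0902 (running 21.7044)
Perimeter = 21.7044

Perimeter at t=0.06: 21.7044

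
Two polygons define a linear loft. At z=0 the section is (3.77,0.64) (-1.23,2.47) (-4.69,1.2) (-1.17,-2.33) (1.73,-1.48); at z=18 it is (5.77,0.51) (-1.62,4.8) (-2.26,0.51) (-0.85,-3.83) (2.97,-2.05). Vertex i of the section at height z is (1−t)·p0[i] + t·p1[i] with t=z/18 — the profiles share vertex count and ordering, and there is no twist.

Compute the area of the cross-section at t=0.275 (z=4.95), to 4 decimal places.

Area at t=0.275: 26.6509

Cross-section at t=0.275: each vertex is (1-t)·p0[i] + t·p1[i].
  v1: (1-0.275)·(3.77,0.64) + 0.275·(5.77,0.51) = (4.3200,0.6042)
  v2: (1-0.275)·(-1.23,2.47) + 0.275·(-1.62,4.8) = (-1.3373,3.1108)
  v3: (1-0.275)·(-4.69,1.2) + 0.275·(-2.26,0.51) = (-4.0217,1.0103)
  v4: (1-0.275)·(-1.17,-2.33) + 0.275·(-0.85,-3.83) = (-1.0820,-2.7425)
  v5: (1-0.275)·(1.73,-1.48) + 0.275·(2.97,-2.05) = (2.0710,-1.6367)
Shoelace sum Σ(x_i·y_{i+1} − x_{i+1}·y_i):
  i=1: 4.3200·3.1108 − -1.3373·0.6042 = +14.2465 (running +14.2465)
  i=2: -1.3373·1.0103 − -4.0217·3.1108 = +11.1597 (running +25.4062)
  i=3: -4.0217·-2.7425 − -1.0820·1.0103 = +12.1227 (running +37.5289)
  i=4: -1.0820·-1.6367 − 2.0710·-2.7425 = +7.4507 (running +44.9796)
  i=5: 2.0710·0.6042 − 4.3200·-1.6367 = +8.3222 (running +53.3018)
Area = |Σ|/2 = |53.3018|/2 = 26.6509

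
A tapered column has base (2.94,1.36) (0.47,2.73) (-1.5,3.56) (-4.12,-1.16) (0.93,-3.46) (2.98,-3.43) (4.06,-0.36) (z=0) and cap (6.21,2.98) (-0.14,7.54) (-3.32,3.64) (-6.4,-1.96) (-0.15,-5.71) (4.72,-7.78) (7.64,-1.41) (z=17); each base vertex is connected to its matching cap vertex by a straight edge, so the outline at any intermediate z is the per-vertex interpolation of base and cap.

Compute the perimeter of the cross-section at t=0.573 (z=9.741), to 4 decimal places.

Perimeter at t=0.573: 34.1918

Cross-section at t=0.573: each vertex is (1-t)·p0[i] + t·p1[i].
  v1: (1-0.573)·(2.94,1.36) + 0.573·(6.21,2.98) = (4.8137,2.2883)
  v2: (1-0.573)·(0.47,2.73) + 0.573·(-0.14,7.54) = (0.1205,5.4861)
  v3: (1-0.573)·(-1.5,3.56) + 0.573·(-3.32,3.64) = (-2.5429,3.6058)
  v4: (1-0.573)·(-4.12,-1.16) + 0.573·(-6.4,-1.96) = (-5.4264,-1.6184)
  v5: (1-0.573)·(0.93,-3.46) + 0.573·(-0.15,-5.71) = (0.3112,-4.7492)
  v6: (1-0.573)·(2.98,-3.43) + 0.573·(4.72,-7.78) = (3.9770,-5.9226)
  v7: (1-0.573)·(4.06,-0.36) + 0.573·(7.64,-1.41) = (6.1113,-0.9616)
Perimeter = Σ |v_{i+1} − v_i|:
  edge 1→2: √(-4.6932² + 3.1979²) = 5.6792 (running 5.6792)
  edge 2→3: √(-2.6633² + -1.8803²) = 3.2602 (running 8.9393)
  edge 3→4: √(-2.8836² + -5.2242²) = 5.9672 (running 14.9066)
  edge 4→5: √(5.7376² + -3.1309²) = 6.5362 (running 21.4428)
  edge 5→6: √(3.6659² + -1.1733²) = 3.8490 (running 25.2918)
  edge 6→7: √(2.1343² + 4.9609²) = 5.4005 (running 30.6924)
  edge 7→1: √(-1.2976² + 3.2499²) = 3.4994 (running 34.1918)
Perimeter = 34.1918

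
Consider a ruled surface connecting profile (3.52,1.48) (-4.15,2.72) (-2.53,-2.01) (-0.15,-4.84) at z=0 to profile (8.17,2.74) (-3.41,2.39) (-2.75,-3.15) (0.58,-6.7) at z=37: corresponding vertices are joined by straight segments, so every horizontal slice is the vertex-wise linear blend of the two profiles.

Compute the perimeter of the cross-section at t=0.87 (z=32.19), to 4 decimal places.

Cross-section at t=0.87: each vertex is (1-t)·p0[i] + t·p1[i].
  v1: (1-0.87)·(3.52,1.48) + 0.87·(8.17,2.74) = (7.5655,2.5762)
  v2: (1-0.87)·(-4.15,2.72) + 0.87·(-3.41,2.39) = (-3.5062,2.4329)
  v3: (1-0.87)·(-2.53,-2.01) + 0.87·(-2.75,-3.15) = (-2.7214,-3.0018)
  v4: (1-0.87)·(-0.15,-4.84) + 0.87·(0.58,-6.7) = (0.4851,-6.4582)
Perimeter = Σ |v_{i+1} − v_i|:
  edge 1→2: √(-11.0717² + -0.1433²) = 11.0726 (running 11.0726)
  edge 2→3: √(0.7848² + -5.4347²) = 5.4911 (running 16.5637)
  edge 3→4: √(3.2065² + -3.4564²) = 4.7147 (running 21.2784)
  edge 4→1: √(7.0804² + 9.0344²) = 11.4783 (running 32.7567)
Perimeter = 32.7567

Perimeter at t=0.87: 32.7567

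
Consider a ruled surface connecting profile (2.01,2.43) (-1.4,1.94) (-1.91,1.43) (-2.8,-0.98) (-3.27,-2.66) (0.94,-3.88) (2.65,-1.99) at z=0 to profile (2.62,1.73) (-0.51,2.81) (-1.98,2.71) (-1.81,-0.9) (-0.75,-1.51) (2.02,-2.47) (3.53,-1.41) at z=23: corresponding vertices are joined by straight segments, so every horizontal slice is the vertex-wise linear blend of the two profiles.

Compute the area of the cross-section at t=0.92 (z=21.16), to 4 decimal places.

Cross-section at t=0.92: each vertex is (1-t)·p0[i] + t·p1[i].
  v1: (1-0.92)·(2.01,2.43) + 0.92·(2.62,1.73) = (2.5712,1.7860)
  v2: (1-0.92)·(-1.4,1.94) + 0.92·(-0.51,2.81) = (-0.5812,2.7404)
  v3: (1-0.92)·(-1.91,1.43) + 0.92·(-1.98,2.71) = (-1.9744,2.6076)
  v4: (1-0.92)·(-2.8,-0.98) + 0.92·(-1.81,-0.9) = (-1.8892,-0.9064)
  v5: (1-0.92)·(-3.27,-2.66) + 0.92·(-0.75,-1.51) = (-0.9516,-1.6020)
  v6: (1-0.92)·(0.94,-3.88) + 0.92·(2.02,-2.47) = (1.9336,-2.5828)
  v7: (1-0.92)·(2.65,-1.99) + 0.92·(3.53,-1.41) = (3.4596,-1.4564)
Shoelace sum Σ(x_i·y_{i+1} − x_{i+1}·y_i):
  i=1: 2.5712·2.7404 − -0.5812·1.7860 = +8.0841 (running +8.0841)
  i=2: -0.5812·2.6076 − -1.9744·2.7404 = +3.8951 (running +11.9792)
  i=3: -1.9744·-0.9064 − -1.8892·2.6076 = +6.7159 (running +18.6951)
  i=4: -1.8892·-1.6020 − -0.9516·-0.9064 = +2.1640 (running +20.8591)
  i=5: -0.9516·-2.5828 − 1.9336·-1.6020 = +5.5554 (running +26.4145)
  i=6: 1.9336·-1.4564 − 3.4596·-2.5828 = +6.1194 (running +32.5339)
  i=7: 3.4596·1.7860 − 2.5712·-1.4564 = +9.9235 (running +42.4574)
Area = |Σ|/2 = |42.4574|/2 = 21.2287

Area at t=0.92: 21.2287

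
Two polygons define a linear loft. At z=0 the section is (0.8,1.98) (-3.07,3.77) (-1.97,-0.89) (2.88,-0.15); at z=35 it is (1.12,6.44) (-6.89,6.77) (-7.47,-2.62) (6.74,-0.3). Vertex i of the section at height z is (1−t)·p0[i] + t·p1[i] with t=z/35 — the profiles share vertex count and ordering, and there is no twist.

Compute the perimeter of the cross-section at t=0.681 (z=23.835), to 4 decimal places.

Perimeter at t=0.681: 32.9113

Cross-section at t=0.681: each vertex is (1-t)·p0[i] + t·p1[i].
  v1: (1-0.681)·(0.8,1.98) + 0.681·(1.12,6.44) = (1.0179,5.0173)
  v2: (1-0.681)·(-3.07,3.77) + 0.681·(-6.89,6.77) = (-5.6714,5.8130)
  v3: (1-0.681)·(-1.97,-0.89) + 0.681·(-7.47,-2.62) = (-5.7155,-2.0681)
  v4: (1-0.681)·(2.88,-0.15) + 0.681·(6.74,-0.3) = (5.5087,-0.2521)
Perimeter = Σ |v_{i+1} − v_i|:
  edge 1→2: √(-6.6893² + 0.7957²) = 6.7365 (running 6.7365)
  edge 2→3: √(-0.0441² + -7.8811²) = 7.8813 (running 14.6178)
  edge 3→4: √(11.2242² + 1.8160²) = 11.3701 (running 25.9879)
  edge 4→1: √(-4.4907² + 5.2694²) = 6.9234 (running 32.9113)
Perimeter = 32.9113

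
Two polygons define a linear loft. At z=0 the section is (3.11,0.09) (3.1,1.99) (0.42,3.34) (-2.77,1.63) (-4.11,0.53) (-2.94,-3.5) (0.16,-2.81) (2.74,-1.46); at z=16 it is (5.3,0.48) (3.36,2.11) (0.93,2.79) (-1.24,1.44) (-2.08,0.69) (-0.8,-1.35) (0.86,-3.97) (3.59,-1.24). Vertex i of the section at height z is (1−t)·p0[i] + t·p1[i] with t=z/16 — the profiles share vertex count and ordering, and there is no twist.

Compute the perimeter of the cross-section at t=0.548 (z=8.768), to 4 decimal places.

Perimeter at t=0.548: 20.3440

Cross-section at t=0.548: each vertex is (1-t)·p0[i] + t·p1[i].
  v1: (1-0.548)·(3.11,0.09) + 0.548·(5.3,0.48) = (4.3101,0.3037)
  v2: (1-0.548)·(3.1,1.99) + 0.548·(3.36,2.11) = (3.2425,2.0558)
  v3: (1-0.548)·(0.42,3.34) + 0.548·(0.93,2.79) = (0.6995,3.0386)
  v4: (1-0.548)·(-2.77,1.63) + 0.548·(-1.24,1.44) = (-1.9316,1.5259)
  v5: (1-0.548)·(-4.11,0.53) + 0.548·(-2.08,0.69) = (-2.9976,0.6177)
  v6: (1-0.548)·(-2.94,-3.5) + 0.548·(-0.8,-1.35) = (-1.7673,-2.3218)
  v7: (1-0.548)·(0.16,-2.81) + 0.548·(0.86,-3.97) = (0.5436,-3.4457)
  v8: (1-0.548)·(2.74,-1.46) + 0.548·(3.59,-1.24) = (3.2058,-1.3394)
Perimeter = Σ |v_{i+1} − v_i|:
  edge 1→2: √(-1.0676² + 1.7520²) = 2.0517 (running 2.0517)
  edge 2→3: √(-2.5430² + 0.9828²) = 2.7263 (running 4.7780)
  edge 3→4: √(-2.6310² + -1.5127²) = 3.0349 (running 7.8129)
  edge 4→5: √(-1.0660² + -0.9082²) = 1.4004 (running 9.2134)
  edge 5→6: √(1.2303² + -2.9395²) = 3.1866 (running 12.3999)
  edge 6→7: √(2.3109² + -1.1239²) = 2.5697 (running 14.9696)
  edge 7→8: √(2.6622² + 2.1062²) = 3.3946 (running 18.3642)
  edge 8→1: √(1.1043² + 1.6432²) = 1.9798 (running 20.3440)
Perimeter = 20.3440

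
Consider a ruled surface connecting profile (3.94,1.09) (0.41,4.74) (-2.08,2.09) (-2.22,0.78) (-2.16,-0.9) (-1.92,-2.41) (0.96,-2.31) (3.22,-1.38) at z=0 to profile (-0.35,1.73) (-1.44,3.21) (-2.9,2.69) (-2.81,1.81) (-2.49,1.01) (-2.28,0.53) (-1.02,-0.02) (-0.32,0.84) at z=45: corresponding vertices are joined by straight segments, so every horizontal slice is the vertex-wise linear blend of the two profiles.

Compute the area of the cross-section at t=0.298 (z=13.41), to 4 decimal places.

Area at t=0.298: 20.9902

Cross-section at t=0.298: each vertex is (1-t)·p0[i] + t·p1[i].
  v1: (1-0.298)·(3.94,1.09) + 0.298·(-0.35,1.73) = (2.6616,1.2807)
  v2: (1-0.298)·(0.41,4.74) + 0.298·(-1.44,3.21) = (-0.1413,4.2841)
  v3: (1-0.298)·(-2.08,2.09) + 0.298·(-2.9,2.69) = (-2.3244,2.2688)
  v4: (1-0.298)·(-2.22,0.78) + 0.298·(-2.81,1.81) = (-2.3958,1.0869)
  v5: (1-0.298)·(-2.16,-0.9) + 0.298·(-2.49,1.01) = (-2.2583,-0.3308)
  v6: (1-0.298)·(-1.92,-2.41) + 0.298·(-2.28,0.53) = (-2.0273,-1.5339)
  v7: (1-0.298)·(0.96,-2.31) + 0.298·(-1.02,-0.02) = (0.3700,-1.6276)
  v8: (1-0.298)·(3.22,-1.38) + 0.298·(-0.32,0.84) = (2.1651,-0.7184)
Shoelace sum Σ(x_i·y_{i+1} − x_{i+1}·y_i):
  i=1: 2.6616·4.2841 − -0.1413·1.2807 = +11.5833 (running +11.5833)
  i=2: -0.1413·2.2688 − -2.3244·4.2841 = +9.6371 (running +21.2205)
  i=3: -2.3244·1.0869 − -2.3958·2.2688 = +2.9092 (running +24.1296)
  i=4: -2.3958·-0.3308 − -2.2583·1.0869 = +3.2473 (running +27.3769)
  i=5: -2.2583·-1.5339 − -2.0273·-0.3308 = +2.7934 (running +30.1703)
  i=6: -2.0273·-1.6276 − 0.3700·-1.5339 = +3.8670 (running +34.0373)
  i=7: 0.3700·-0.7184 − 2.1651·-1.6276 = +3.2580 (running +37.2954)
  i=8: 2.1651·1.2807 − 2.6616·-0.7184 = +4.6850 (running +41.9804)
Area = |Σ|/2 = |41.9804|/2 = 20.9902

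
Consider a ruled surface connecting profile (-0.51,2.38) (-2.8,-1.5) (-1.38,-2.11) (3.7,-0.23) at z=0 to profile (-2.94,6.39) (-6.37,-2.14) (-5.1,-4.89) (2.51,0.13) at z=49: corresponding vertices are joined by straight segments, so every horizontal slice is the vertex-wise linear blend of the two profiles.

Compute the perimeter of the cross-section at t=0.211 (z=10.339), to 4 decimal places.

Cross-section at t=0.211: each vertex is (1-t)·p0[i] + t·p1[i].
  v1: (1-0.211)·(-0.51,2.38) + 0.211·(-2.94,6.39) = (-1.0227,3.2261)
  v2: (1-0.211)·(-2.8,-1.5) + 0.211·(-6.37,-2.14) = (-3.5533,-1.6350)
  v3: (1-0.211)·(-1.38,-2.11) + 0.211·(-5.1,-4.89) = (-2.1649,-2.6966)
  v4: (1-0.211)·(3.7,-0.23) + 0.211·(2.51,0.13) = (3.4489,-0.1540)
Perimeter = Σ |v_{i+1} − v_i|:
  edge 1→2: √(-2.5305² + -4.8612²) = 5.4804 (running 5.4804)
  edge 2→3: √(1.3884² + -1.0615²) = 1.7477 (running 7.2280)
  edge 3→4: √(5.6138² + 2.5425²) = 6.1628 (running 13.3908)
  edge 4→1: √(-4.4716² + 3.3802²) = 5.6054 (running 18.9962)
Perimeter = 18.9962

Perimeter at t=0.211: 18.9962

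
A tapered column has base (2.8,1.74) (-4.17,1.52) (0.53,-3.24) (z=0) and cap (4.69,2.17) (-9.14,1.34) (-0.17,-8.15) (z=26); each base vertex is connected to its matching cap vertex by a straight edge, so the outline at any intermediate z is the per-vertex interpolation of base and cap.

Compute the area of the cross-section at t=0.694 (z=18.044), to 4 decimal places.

Area at t=0.694: 49.6384

Cross-section at t=0.694: each vertex is (1-t)·p0[i] + t·p1[i].
  v1: (1-0.694)·(2.8,1.74) + 0.694·(4.69,2.17) = (4.1117,2.0384)
  v2: (1-0.694)·(-4.17,1.52) + 0.694·(-9.14,1.34) = (-7.6192,1.3951)
  v3: (1-0.694)·(0.53,-3.24) + 0.694·(-0.17,-8.15) = (0.0442,-6.6475)
Shoelace sum Σ(x_i·y_{i+1} − x_{i+1}·y_i):
  i=1: 4.1117·1.3951 − -7.6192·2.0384 = +21.2672 (running +21.2672)
  i=2: -7.6192·-6.6475 − 0.0442·1.3951 = +50.5871 (running +71.8543)
  i=3: 0.0442·2.0384 − 4.1117·-6.6475 = +27.4225 (running +99.2768)
Area = |Σ|/2 = |99.2768|/2 = 49.6384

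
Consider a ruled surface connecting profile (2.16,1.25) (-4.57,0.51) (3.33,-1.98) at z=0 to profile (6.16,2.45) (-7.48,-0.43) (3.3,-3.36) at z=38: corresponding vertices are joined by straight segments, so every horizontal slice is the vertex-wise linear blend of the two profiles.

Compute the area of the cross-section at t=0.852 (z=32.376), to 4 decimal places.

Area at t=0.852: 31.3433

Cross-section at t=0.852: each vertex is (1-t)·p0[i] + t·p1[i].
  v1: (1-0.852)·(2.16,1.25) + 0.852·(6.16,2.45) = (5.5680,2.2724)
  v2: (1-0.852)·(-4.57,0.51) + 0.852·(-7.48,-0.43) = (-7.0493,-0.2909)
  v3: (1-0.852)·(3.33,-1.98) + 0.852·(3.3,-3.36) = (3.3044,-3.1558)
Shoelace sum Σ(x_i·y_{i+1} − x_{i+1}·y_i):
  i=1: 5.5680·-0.2909 − -7.0493·2.2724 = +14.3993 (running +14.3993)
  i=2: -7.0493·-3.1558 − 3.3044·-0.2909 = +23.2072 (running +37.6064)
  i=3: 3.3044·2.2724 − 5.5680·-3.1558 = +25.0803 (running +62.6867)
Area = |Σ|/2 = |62.6867|/2 = 31.3433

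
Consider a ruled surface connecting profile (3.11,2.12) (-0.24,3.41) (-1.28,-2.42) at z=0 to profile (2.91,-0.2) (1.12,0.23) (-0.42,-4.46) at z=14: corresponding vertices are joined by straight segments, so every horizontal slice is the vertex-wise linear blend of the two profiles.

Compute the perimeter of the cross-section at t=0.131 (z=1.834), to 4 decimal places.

Perimeter at t=0.131: 15.3389

Cross-section at t=0.131: each vertex is (1-t)·p0[i] + t·p1[i].
  v1: (1-0.131)·(3.11,2.12) + 0.131·(2.91,-0.2) = (3.0838,1.8161)
  v2: (1-0.131)·(-0.24,3.41) + 0.131·(1.12,0.23) = (-0.0618,2.9934)
  v3: (1-0.131)·(-1.28,-2.42) + 0.131·(-0.42,-4.46) = (-1.1673,-2.6872)
Perimeter = Σ |v_{i+1} − v_i|:
  edge 1→2: √(-3.1456² + 1.1773²) = 3.3587 (running 3.3587)
  edge 2→3: √(-1.1055² + -5.6807²) = 5.7872 (running 9.1460)
  edge 3→1: √(4.2511² + 4.5033²) = 6.1929 (running 15.3389)
Perimeter = 15.3389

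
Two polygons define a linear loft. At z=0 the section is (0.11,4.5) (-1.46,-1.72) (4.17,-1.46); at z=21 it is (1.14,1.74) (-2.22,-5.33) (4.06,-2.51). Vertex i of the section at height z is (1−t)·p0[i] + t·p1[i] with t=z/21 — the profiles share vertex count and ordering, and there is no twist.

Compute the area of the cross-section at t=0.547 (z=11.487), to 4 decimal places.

Cross-section at t=0.547: each vertex is (1-t)·p0[i] + t·p1[i].
  v1: (1-0.547)·(0.11,4.5) + 0.547·(1.14,1.74) = (0.6734,2.9903)
  v2: (1-0.547)·(-1.46,-1.72) + 0.547·(-2.22,-5.33) = (-1.8757,-3.6947)
  v3: (1-0.547)·(4.17,-1.46) + 0.547·(4.06,-2.51) = (4.1098,-2.0343)
Shoelace sum Σ(x_i·y_{i+1} − x_{i+1}·y_i):
  i=1: 0.6734·-3.6947 − -1.8757·2.9903 = +3.1209 (running +3.1209)
  i=2: -1.8757·-2.0343 − 4.1098·-3.6947 = +19.0003 (running +22.1212)
  i=3: 4.1098·2.9903 − 0.6734·-2.0343 = +13.6595 (running +35.7807)
Area = |Σ|/2 = |35.7807|/2 = 17.8904

Area at t=0.547: 17.8904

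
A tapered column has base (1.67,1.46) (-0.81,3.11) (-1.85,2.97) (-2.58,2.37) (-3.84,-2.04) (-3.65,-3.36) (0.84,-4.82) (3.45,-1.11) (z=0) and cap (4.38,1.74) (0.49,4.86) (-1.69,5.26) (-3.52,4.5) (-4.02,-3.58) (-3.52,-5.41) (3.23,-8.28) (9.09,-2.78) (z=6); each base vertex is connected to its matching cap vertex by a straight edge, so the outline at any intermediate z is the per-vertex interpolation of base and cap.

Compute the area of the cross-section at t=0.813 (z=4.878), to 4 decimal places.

Area at t=0.813: 94.7950

Cross-section at t=0.813: each vertex is (1-t)·p0[i] + t·p1[i].
  v1: (1-0.813)·(1.67,1.46) + 0.813·(4.38,1.74) = (3.8732,1.6876)
  v2: (1-0.813)·(-0.81,3.11) + 0.813·(0.49,4.86) = (0.2469,4.5328)
  v3: (1-0.813)·(-1.85,2.97) + 0.813·(-1.69,5.26) = (-1.7199,4.8318)
  v4: (1-0.813)·(-2.58,2.37) + 0.813·(-3.52,4.5) = (-3.3442,4.1017)
  v5: (1-0.813)·(-3.84,-2.04) + 0.813·(-4.02,-3.58) = (-3.9863,-3.2920)
  v6: (1-0.813)·(-3.65,-3.36) + 0.813·(-3.52,-5.41) = (-3.5443,-5.0267)
  v7: (1-0.813)·(0.84,-4.82) + 0.813·(3.23,-8.28) = (2.7831,-7.6330)
  v8: (1-0.813)·(3.45,-1.11) + 0.813·(9.09,-2.78) = (8.0353,-2.4677)
Shoelace sum Σ(x_i·y_{i+1} − x_{i+1}·y_i):
  i=1: 3.8732·4.5328 − 0.2469·1.6876 = +17.1397 (running +17.1397)
  i=2: 0.2469·4.8318 − -1.7199·4.5328 = +8.9889 (running +26.1286)
  i=3: -1.7199·4.1017 − -3.3442·4.8318 = +9.1039 (running +35.2326)
  i=4: -3.3442·-3.2920 − -3.9863·4.1017 = +27.3600 (running +62.5925)
  i=5: -3.9863·-5.0267 − -3.5443·-3.2920 = +8.3700 (running +70.9625)
  i=6: -3.5443·-7.6330 − 2.7831·-5.0267 = +41.0432 (running +112.0057)
  i=7: 2.7831·-2.4677 − 8.0353·-7.6330 = +54.4656 (running +166.4713)
  i=8: 8.0353·1.6876 − 3.8732·-2.4677 = +23.1187 (running +189.5901)
Area = |Σ|/2 = |189.5901|/2 = 94.7950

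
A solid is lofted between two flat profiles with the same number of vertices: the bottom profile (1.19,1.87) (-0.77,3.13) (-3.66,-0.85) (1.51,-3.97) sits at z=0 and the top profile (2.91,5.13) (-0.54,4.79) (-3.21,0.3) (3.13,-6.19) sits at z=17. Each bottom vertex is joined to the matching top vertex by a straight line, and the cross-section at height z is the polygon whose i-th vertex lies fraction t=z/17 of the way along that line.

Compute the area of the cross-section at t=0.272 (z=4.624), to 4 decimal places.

Cross-section at t=0.272: each vertex is (1-t)·p0[i] + t·p1[i].
  v1: (1-0.272)·(1.19,1.87) + 0.272·(2.91,5.13) = (1.6578,2.7567)
  v2: (1-0.272)·(-0.77,3.13) + 0.272·(-0.54,4.79) = (-0.7074,3.5815)
  v3: (1-0.272)·(-3.66,-0.85) + 0.272·(-3.21,0.3) = (-3.5376,-0.5372)
  v4: (1-0.272)·(1.51,-3.97) + 0.272·(3.13,-6.19) = (1.9506,-4.5738)
Shoelace sum Σ(x_i·y_{i+1} − x_{i+1}·y_i):
  i=1: 1.6578·3.5815 − -0.7074·2.7567 = +7.8878 (running +7.8878)
  i=2: -0.7074·-0.5372 − -3.5376·3.5815 = +13.0500 (running +20.9378)
  i=3: -3.5376·-4.5738 − 1.9506·-0.5372 = +17.2283 (running +38.1661)
  i=4: 1.9506·2.7567 − 1.6578·-4.5738 = +12.9601 (running +51.1262)
Area = |Σ|/2 = |51.1262|/2 = 25.5631

Area at t=0.272: 25.5631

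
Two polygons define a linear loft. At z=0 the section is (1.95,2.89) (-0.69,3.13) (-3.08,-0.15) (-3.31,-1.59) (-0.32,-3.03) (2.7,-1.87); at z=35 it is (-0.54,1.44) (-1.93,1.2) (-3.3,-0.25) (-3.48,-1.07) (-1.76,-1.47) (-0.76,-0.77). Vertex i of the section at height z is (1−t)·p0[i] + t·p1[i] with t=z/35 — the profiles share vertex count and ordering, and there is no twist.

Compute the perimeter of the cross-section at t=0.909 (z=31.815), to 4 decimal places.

Cross-section at t=0.909: each vertex is (1-t)·p0[i] + t·p1[i].
  v1: (1-0.909)·(1.95,2.89) + 0.909·(-0.54,1.44) = (-0.3134,1.5719)
  v2: (1-0.909)·(-0.69,3.13) + 0.909·(-1.93,1.2) = (-1.8172,1.3756)
  v3: (1-0.909)·(-3.08,-0.15) + 0.909·(-3.3,-0.25) = (-3.2800,-0.2409)
  v4: (1-0.909)·(-3.31,-1.59) + 0.909·(-3.48,-1.07) = (-3.4645,-1.1173)
  v5: (1-0.909)·(-0.32,-3.03) + 0.909·(-1.76,-1.47) = (-1.6290,-1.6120)
  v6: (1-0.909)·(2.7,-1.87) + 0.909·(-0.76,-0.77) = (-0.4451,-0.8701)
Perimeter = Σ |v_{i+1} − v_i|:
  edge 1→2: √(-1.5037² + -0.1963²) = 1.5165 (running 1.5165)
  edge 2→3: √(-1.4628² + -1.6165²) = 2.1801 (running 3.6967)
  edge 3→4: √(-0.1846² + -0.8764²) = 0.8956 (running 4.5923)
  edge 4→5: √(1.8356² + -0.4946²) = 1.9010 (running 6.4933)
  edge 5→6: √(1.1838² + 0.7419²) = 1.3971 (running 7.8904)
  edge 6→1: √(0.1317² + 2.4420²) = 2.4456 (running 10.3360)
Perimeter = 10.3360

Perimeter at t=0.909: 10.3360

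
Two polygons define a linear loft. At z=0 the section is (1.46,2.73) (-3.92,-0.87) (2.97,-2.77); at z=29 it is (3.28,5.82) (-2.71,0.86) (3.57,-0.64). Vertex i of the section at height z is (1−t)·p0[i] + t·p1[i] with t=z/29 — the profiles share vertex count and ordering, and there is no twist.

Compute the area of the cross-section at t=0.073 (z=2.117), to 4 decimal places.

Area at t=0.073: 17.7358

Cross-section at t=0.073: each vertex is (1-t)·p0[i] + t·p1[i].
  v1: (1-0.073)·(1.46,2.73) + 0.073·(3.28,5.82) = (1.5929,2.9556)
  v2: (1-0.073)·(-3.92,-0.87) + 0.073·(-2.71,0.86) = (-3.8317,-0.7437)
  v3: (1-0.073)·(2.97,-2.77) + 0.073·(3.57,-0.64) = (3.0138,-2.6145)
Shoelace sum Σ(x_i·y_{i+1} − x_{i+1}·y_i):
  i=1: 1.5929·-0.7437 − -3.8317·2.9556 = +10.1401 (running +10.1401)
  i=2: -3.8317·-2.6145 − 3.0138·-0.7437 = +12.2593 (running +22.3995)
  i=3: 3.0138·2.9556 − 1.5929·-2.6145 = +13.0720 (running +35.4715)
Area = |Σ|/2 = |35.4715|/2 = 17.7358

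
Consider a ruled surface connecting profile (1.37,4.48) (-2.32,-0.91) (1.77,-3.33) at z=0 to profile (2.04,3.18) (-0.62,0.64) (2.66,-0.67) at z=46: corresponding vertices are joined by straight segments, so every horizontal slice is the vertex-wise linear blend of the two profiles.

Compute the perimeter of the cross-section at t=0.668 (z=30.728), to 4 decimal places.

Cross-section at t=0.668: each vertex is (1-t)·p0[i] + t·p1[i].
  v1: (1-0.668)·(1.37,4.48) + 0.668·(2.04,3.18) = (1.8176,3.6116)
  v2: (1-0.668)·(-2.32,-0.91) + 0.668·(-0.62,0.64) = (-1.1844,0.1254)
  v3: (1-0.668)·(1.77,-3.33) + 0.668·(2.66,-0.67) = (2.3645,-1.5531)
Perimeter = Σ |v_{i+1} − v_i|:
  edge 1→2: √(-3.0020² + -3.4862²) = 4.6006 (running 4.6006)
  edge 2→3: √(3.5489² + -1.6785²) = 3.9258 (running 8.5264)
  edge 3→1: √(-0.5470² + 5.1647²) = 5.1936 (running 13.7200)
Perimeter = 13.7200

Perimeter at t=0.668: 13.7200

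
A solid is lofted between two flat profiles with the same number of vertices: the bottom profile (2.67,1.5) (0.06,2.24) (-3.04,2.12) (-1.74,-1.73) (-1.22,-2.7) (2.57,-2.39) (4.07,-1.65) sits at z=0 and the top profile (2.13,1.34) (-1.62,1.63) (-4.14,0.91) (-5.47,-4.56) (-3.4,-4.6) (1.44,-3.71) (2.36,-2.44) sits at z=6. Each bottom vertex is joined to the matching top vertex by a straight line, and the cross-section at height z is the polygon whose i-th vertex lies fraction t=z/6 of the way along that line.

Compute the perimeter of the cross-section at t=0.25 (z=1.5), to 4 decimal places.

Perimeter at t=0.25: 20.5797

Cross-section at t=0.25: each vertex is (1-t)·p0[i] + t·p1[i].
  v1: (1-0.25)·(2.67,1.5) + 0.25·(2.13,1.34) = (2.5350,1.4600)
  v2: (1-0.25)·(0.06,2.24) + 0.25·(-1.62,1.63) = (-0.3600,2.0875)
  v3: (1-0.25)·(-3.04,2.12) + 0.25·(-4.14,0.91) = (-3.3150,1.8175)
  v4: (1-0.25)·(-1.74,-1.73) + 0.25·(-5.47,-4.56) = (-2.6725,-2.4375)
  v5: (1-0.25)·(-1.22,-2.7) + 0.25·(-3.4,-4.6) = (-1.7650,-3.1750)
  v6: (1-0.25)·(2.57,-2.39) + 0.25·(1.44,-3.71) = (2.2875,-2.7200)
  v7: (1-0.25)·(4.07,-1.65) + 0.25·(2.36,-2.44) = (3.6425,-1.8475)
Perimeter = Σ |v_{i+1} − v_i|:
  edge 1→2: √(-2.8950² + 0.6275²) = 2.9622 (running 2.9622)
  edge 2→3: √(-2.9550² + -0.2700²) = 2.9673 (running 5.9295)
  edge 3→4: √(0.6425² + -4.2550²) = 4.3032 (running 10.2328)
  edge 4→5: √(0.9075² + -0.7375²) = 1.1694 (running 11.4022)
  edge 5→6: √(4.0525² + 0.4550²) = 4.0780 (running 15.4801)
  edge 6→7: √(1.3550² + 0.8725²) = 1.6116 (running 17.0917)
  edge 7→1: √(-1.1075² + 3.3075²) = 3.4880 (running 20.5797)
Perimeter = 20.5797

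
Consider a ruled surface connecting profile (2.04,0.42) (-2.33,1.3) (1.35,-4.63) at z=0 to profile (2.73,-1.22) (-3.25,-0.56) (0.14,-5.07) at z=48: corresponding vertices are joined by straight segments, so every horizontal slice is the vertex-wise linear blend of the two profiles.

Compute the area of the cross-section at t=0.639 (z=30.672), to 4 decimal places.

Cross-section at t=0.639: each vertex is (1-t)·p0[i] + t·p1[i].
  v1: (1-0.639)·(2.04,0.42) + 0.639·(2.73,-1.22) = (2.4809,-0.6280)
  v2: (1-0.639)·(-2.33,1.3) + 0.639·(-3.25,-0.56) = (-2.9179,0.1115)
  v3: (1-0.639)·(1.35,-4.63) + 0.639·(0.14,-5.07) = (0.5768,-4.9112)
Shoelace sum Σ(x_i·y_{i+1} − x_{i+1}·y_i):
  i=1: 2.4809·0.1115 − -2.9179·-0.6280 = -1.5558 (running -1.5558)
  i=2: -2.9179·-4.9112 − 0.5768·0.1115 = +14.2659 (running +12.7101)
  i=3: 0.5768·-0.6280 − 2.4809·-4.9112 = +11.8219 (running +24.5320)
Area = |Σ|/2 = |24.5320|/2 = 12.2660

Area at t=0.639: 12.2660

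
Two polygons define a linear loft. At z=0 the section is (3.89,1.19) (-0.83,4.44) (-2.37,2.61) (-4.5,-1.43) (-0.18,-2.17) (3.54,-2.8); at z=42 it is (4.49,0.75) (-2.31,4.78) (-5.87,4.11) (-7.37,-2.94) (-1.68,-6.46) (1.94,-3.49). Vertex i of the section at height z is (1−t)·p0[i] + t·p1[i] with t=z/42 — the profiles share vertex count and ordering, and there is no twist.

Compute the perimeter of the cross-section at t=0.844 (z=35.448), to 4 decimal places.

Cross-section at t=0.844: each vertex is (1-t)·p0[i] + t·p1[i].
  v1: (1-0.844)·(3.89,1.19) + 0.844·(4.49,0.75) = (4.3964,0.8186)
  v2: (1-0.844)·(-0.83,4.44) + 0.844·(-2.31,4.78) = (-2.0791,4.7270)
  v3: (1-0.844)·(-2.37,2.61) + 0.844·(-5.87,4.11) = (-5.3240,3.8760)
  v4: (1-0.844)·(-4.5,-1.43) + 0.844·(-7.37,-2.94) = (-6.9223,-2.7044)
  v5: (1-0.844)·(-0.18,-2.17) + 0.844·(-1.68,-6.46) = (-1.4460,-5.7908)
  v6: (1-0.844)·(3.54,-2.8) + 0.844·(1.94,-3.49) = (2.1896,-3.3824)
Perimeter = Σ |v_{i+1} − v_i|:
  edge 1→2: √(-6.4755² + 3.9083²) = 7.5636 (running 7.5636)
  edge 2→3: √(-3.2449² + -0.8510²) = 3.3546 (running 10.9182)
  edge 3→4: √(-1.5983² + -6.5804²) = 6.7718 (running 17.6899)
  edge 4→5: √(5.4763² + -3.0863²) = 6.2861 (running 23.9760)
  edge 5→6: √(3.6356² + 2.4084²) = 4.3610 (running 28.3370)
  edge 6→1: √(2.2068² + 4.2010²) = 4.7454 (running 33.0823)
Perimeter = 33.0823

Perimeter at t=0.844: 33.0823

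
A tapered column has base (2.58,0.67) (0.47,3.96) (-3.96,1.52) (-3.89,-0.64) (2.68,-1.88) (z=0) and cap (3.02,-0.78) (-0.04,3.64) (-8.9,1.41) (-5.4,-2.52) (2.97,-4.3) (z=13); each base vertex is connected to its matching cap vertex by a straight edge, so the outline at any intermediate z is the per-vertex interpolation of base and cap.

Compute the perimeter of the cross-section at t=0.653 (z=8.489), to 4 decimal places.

Perimeter at t=0.653: 27.6743

Cross-section at t=0.653: each vertex is (1-t)·p0[i] + t·p1[i].
  v1: (1-0.653)·(2.58,0.67) + 0.653·(3.02,-0.78) = (2.8673,-0.2769)
  v2: (1-0.653)·(0.47,3.96) + 0.653·(-0.04,3.64) = (0.1370,3.7510)
  v3: (1-0.653)·(-3.96,1.52) + 0.653·(-8.9,1.41) = (-7.1858,1.4482)
  v4: (1-0.653)·(-3.89,-0.64) + 0.653·(-5.4,-2.52) = (-4.8760,-1.8676)
  v5: (1-0.653)·(2.68,-1.88) + 0.653·(2.97,-4.3) = (2.8694,-3.4603)
Perimeter = Σ |v_{i+1} − v_i|:
  edge 1→2: √(-2.7304² + 4.0279²) = 4.8661 (running 4.8661)
  edge 2→3: √(-7.3228² + -2.3029²) = 7.6764 (running 12.5424)
  edge 3→4: √(2.3098² + -3.3158²) = 4.0410 (running 16.5834)
  edge 4→5: √(7.7454² + -1.5926²) = 7.9074 (running 24.4909)
  edge 5→1: √(-0.0021² + 3.1834²) = 3.1834 (running 27.6743)
Perimeter = 27.6743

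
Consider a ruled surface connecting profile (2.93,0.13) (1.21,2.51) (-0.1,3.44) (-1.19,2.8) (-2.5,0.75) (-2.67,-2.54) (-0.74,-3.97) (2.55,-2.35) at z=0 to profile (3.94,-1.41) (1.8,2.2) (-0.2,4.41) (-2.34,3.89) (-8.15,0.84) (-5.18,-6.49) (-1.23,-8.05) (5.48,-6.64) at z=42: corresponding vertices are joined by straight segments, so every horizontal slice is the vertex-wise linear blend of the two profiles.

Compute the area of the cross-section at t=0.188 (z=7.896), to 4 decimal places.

Area at t=0.188: 40.1108

Cross-section at t=0.188: each vertex is (1-t)·p0[i] + t·p1[i].
  v1: (1-0.188)·(2.93,0.13) + 0.188·(3.94,-1.41) = (3.1199,-0.1595)
  v2: (1-0.188)·(1.21,2.51) + 0.188·(1.8,2.2) = (1.3209,2.4517)
  v3: (1-0.188)·(-0.1,3.44) + 0.188·(-0.2,4.41) = (-0.1188,3.6224)
  v4: (1-0.188)·(-1.19,2.8) + 0.188·(-2.34,3.89) = (-1.4062,3.0049)
  v5: (1-0.188)·(-2.5,0.75) + 0.188·(-8.15,0.84) = (-3.5622,0.7669)
  v6: (1-0.188)·(-2.67,-2.54) + 0.188·(-5.18,-6.49) = (-3.1419,-3.2826)
  v7: (1-0.188)·(-0.74,-3.97) + 0.188·(-1.23,-8.05) = (-0.8321,-4.7370)
  v8: (1-0.188)·(2.55,-2.35) + 0.188·(5.48,-6.64) = (3.1008,-3.1565)
Shoelace sum Σ(x_i·y_{i+1} − x_{i+1}·y_i):
  i=1: 3.1199·2.4517 − 1.3209·-0.1595 = +7.8598 (running +7.8598)
  i=2: 1.3209·3.6224 − -0.1188·2.4517 = +5.0761 (running +12.9359)
  i=3: -0.1188·3.0049 − -1.4062·3.6224 = +4.7368 (running +17.6727)
  i=4: -1.4062·0.7669 − -3.5622·3.0049 = +9.6257 (running +27.2984)
  i=5: -3.5622·-3.2826 − -3.1419·0.7669 = +14.1028 (running +41.4012)
  i=6: -3.1419·-4.7370 − -0.8321·-3.2826 = +12.1517 (running +53.5529)
  i=7: -0.8321·-3.1565 − 3.1008·-4.7370 = +17.3154 (running +70.8683)
  i=8: 3.1008·-0.1595 − 3.1199·-3.1565 = +9.3533 (running +80.2216)
Area = |Σ|/2 = |80.2216|/2 = 40.1108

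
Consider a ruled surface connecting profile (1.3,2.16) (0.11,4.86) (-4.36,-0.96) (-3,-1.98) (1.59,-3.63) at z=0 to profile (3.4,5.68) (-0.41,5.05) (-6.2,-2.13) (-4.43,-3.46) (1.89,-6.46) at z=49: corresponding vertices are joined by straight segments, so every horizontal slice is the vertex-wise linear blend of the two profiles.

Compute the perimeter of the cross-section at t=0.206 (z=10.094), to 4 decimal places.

Perimeter at t=0.206: 24.5946

Cross-section at t=0.206: each vertex is (1-t)·p0[i] + t·p1[i].
  v1: (1-0.206)·(1.3,2.16) + 0.206·(3.4,5.68) = (1.7326,2.8851)
  v2: (1-0.206)·(0.11,4.86) + 0.206·(-0.41,5.05) = (0.0029,4.8991)
  v3: (1-0.206)·(-4.36,-0.96) + 0.206·(-6.2,-2.13) = (-4.7390,-1.2010)
  v4: (1-0.206)·(-3,-1.98) + 0.206·(-4.43,-3.46) = (-3.2946,-2.2849)
  v5: (1-0.206)·(1.59,-3.63) + 0.206·(1.89,-6.46) = (1.6518,-4.2130)
Perimeter = Σ |v_{i+1} − v_i|:
  edge 1→2: √(-1.7297² + 2.0140²) = 2.6548 (running 2.6548)
  edge 2→3: √(-4.7419² + -6.1002²) = 7.7264 (running 10.3813)
  edge 3→4: √(1.4445² + -1.0839²) = 1.8059 (running 12.1872)
  edge 4→5: √(4.9464² + -1.9281²) = 5.3089 (running 17.4960)
  edge 5→1: √(0.0808² + 7.0981²) = 7.0986 (running 24.5946)
Perimeter = 24.5946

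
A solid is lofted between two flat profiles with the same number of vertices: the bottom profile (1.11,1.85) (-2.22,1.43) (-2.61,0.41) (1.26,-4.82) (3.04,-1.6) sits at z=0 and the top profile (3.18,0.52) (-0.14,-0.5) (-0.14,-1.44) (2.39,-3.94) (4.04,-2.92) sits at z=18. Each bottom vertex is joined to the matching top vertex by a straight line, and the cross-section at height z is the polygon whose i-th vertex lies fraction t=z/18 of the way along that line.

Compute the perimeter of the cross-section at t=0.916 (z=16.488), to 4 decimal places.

Cross-section at t=0.916: each vertex is (1-t)·p0[i] + t·p1[i].
  v1: (1-0.916)·(1.11,1.85) + 0.916·(3.18,0.52) = (3.0061,0.6317)
  v2: (1-0.916)·(-2.22,1.43) + 0.916·(-0.14,-0.5) = (-0.3147,-0.3379)
  v3: (1-0.916)·(-2.61,0.41) + 0.916·(-0.14,-1.44) = (-0.3475,-1.2846)
  v4: (1-0.916)·(1.26,-4.82) + 0.916·(2.39,-3.94) = (2.2951,-4.0139)
  v5: (1-0.916)·(3.04,-1.6) + 0.916·(4.04,-2.92) = (3.9560,-2.8091)
Perimeter = Σ |v_{i+1} − v_i|:
  edge 1→2: √(-3.3208² + -0.9696²) = 3.4595 (running 3.4595)
  edge 2→3: √(-0.0328² + -0.9467²) = 0.9473 (running 4.4068)
  edge 3→4: √(2.6426² + -2.7293²) = 3.7990 (running 8.2058)
  edge 4→5: √(1.6609² + 1.2048²) = 2.0519 (running 10.2576)
  edge 5→1: √(-0.9499² + 3.4408²) = 3.5695 (running 13.8272)
Perimeter = 13.8272

Perimeter at t=0.916: 13.8272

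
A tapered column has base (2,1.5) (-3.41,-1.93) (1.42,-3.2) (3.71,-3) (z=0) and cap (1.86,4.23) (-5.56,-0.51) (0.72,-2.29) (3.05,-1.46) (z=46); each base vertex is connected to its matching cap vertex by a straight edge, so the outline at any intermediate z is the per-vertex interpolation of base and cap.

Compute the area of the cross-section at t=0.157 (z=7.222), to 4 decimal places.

Area at t=0.157: 18.6834

Cross-section at t=0.157: each vertex is (1-t)·p0[i] + t·p1[i].
  v1: (1-0.157)·(2,1.5) + 0.157·(1.86,4.23) = (1.9780,1.9286)
  v2: (1-0.157)·(-3.41,-1.93) + 0.157·(-5.56,-0.51) = (-3.7476,-1.7071)
  v3: (1-0.157)·(1.42,-3.2) + 0.157·(0.72,-2.29) = (1.3101,-3.0571)
  v4: (1-0.157)·(3.71,-3) + 0.157·(3.05,-1.46) = (3.6064,-2.7582)
Shoelace sum Σ(x_i·y_{i+1} − x_{i+1}·y_i):
  i=1: 1.9780·-1.7071 − -3.7476·1.9286 = +3.8510 (running +3.8510)
  i=2: -3.7476·-3.0571 − 1.3101·-1.7071 = +13.6932 (running +17.5441)
  i=3: 1.3101·-2.7582 − 3.6064·-3.0571 = +7.4116 (running +24.9558)
  i=4: 3.6064·1.9286 − 1.9780·-2.7582 = +12.4111 (running +37.3669)
Area = |Σ|/2 = |37.3669|/2 = 18.6834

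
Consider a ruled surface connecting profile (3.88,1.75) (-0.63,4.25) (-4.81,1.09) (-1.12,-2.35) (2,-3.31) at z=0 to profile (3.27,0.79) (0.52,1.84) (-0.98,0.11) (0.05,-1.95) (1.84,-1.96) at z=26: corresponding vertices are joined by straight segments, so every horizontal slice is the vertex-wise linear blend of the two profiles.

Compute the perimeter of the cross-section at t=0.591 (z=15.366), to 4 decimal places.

Cross-section at t=0.591: each vertex is (1-t)·p0[i] + t·p1[i].
  v1: (1-0.591)·(3.88,1.75) + 0.591·(3.27,0.79) = (3.5195,1.1826)
  v2: (1-0.591)·(-0.63,4.25) + 0.591·(0.52,1.84) = (0.0496,2.8257)
  v3: (1-0.591)·(-4.81,1.09) + 0.591·(-0.98,0.11) = (-2.5465,0.5108)
  v4: (1-0.591)·(-1.12,-2.35) + 0.591·(0.05,-1.95) = (-0.4285,-2.1136)
  v5: (1-0.591)·(2,-3.31) + 0.591·(1.84,-1.96) = (1.9054,-2.5122)
Perimeter = Σ |v_{i+1} − v_i|:
  edge 1→2: √(-3.4698² + 1.6430²) = 3.8392 (running 3.8392)
  edge 2→3: √(-2.5961² + -2.3149²) = 3.4783 (running 7.3175)
  edge 3→4: √(2.1179² + -2.6244²) = 3.3724 (running 10.6899)
  edge 4→5: √(2.3340² + -0.3986²) = 2.3678 (running 13.0577)
  edge 5→1: √(1.6141² + 3.6948²) = 4.0320 (running 17.0896)
Perimeter = 17.0896

Perimeter at t=0.591: 17.0896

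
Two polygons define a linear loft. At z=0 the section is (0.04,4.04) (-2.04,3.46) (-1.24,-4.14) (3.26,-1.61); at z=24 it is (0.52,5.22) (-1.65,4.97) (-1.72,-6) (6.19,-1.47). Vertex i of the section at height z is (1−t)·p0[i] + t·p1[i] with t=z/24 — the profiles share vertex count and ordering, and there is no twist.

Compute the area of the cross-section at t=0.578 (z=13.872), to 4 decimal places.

Area at t=0.578: 39.0057

Cross-section at t=0.578: each vertex is (1-t)·p0[i] + t·p1[i].
  v1: (1-0.578)·(0.04,4.04) + 0.578·(0.52,5.22) = (0.3174,4.7220)
  v2: (1-0.578)·(-2.04,3.46) + 0.578·(-1.65,4.97) = (-1.8146,4.3328)
  v3: (1-0.578)·(-1.24,-4.14) + 0.578·(-1.72,-6) = (-1.5174,-5.2151)
  v4: (1-0.578)·(3.26,-1.61) + 0.578·(6.19,-1.47) = (4.9535,-1.5291)
Shoelace sum Σ(x_i·y_{i+1} − x_{i+1}·y_i):
  i=1: 0.3174·4.3328 − -1.8146·4.7220 = +9.9439 (running +9.9439)
  i=2: -1.8146·-5.2151 − -1.5174·4.3328 = +16.0379 (running +25.9818)
  i=3: -1.5174·-1.5291 − 4.9535·-5.2151 = +28.1534 (running +54.1352)
  i=4: 4.9535·4.7220 − 0.3174·-1.5291 = +23.8762 (running +78.0114)
Area = |Σ|/2 = |78.0114|/2 = 39.0057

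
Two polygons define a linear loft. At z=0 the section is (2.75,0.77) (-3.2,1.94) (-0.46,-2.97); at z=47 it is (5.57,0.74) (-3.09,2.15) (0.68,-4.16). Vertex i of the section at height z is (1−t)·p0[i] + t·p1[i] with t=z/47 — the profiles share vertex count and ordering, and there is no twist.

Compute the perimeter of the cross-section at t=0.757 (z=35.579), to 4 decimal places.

Cross-section at t=0.757: each vertex is (1-t)·p0[i] + t·p1[i].
  v1: (1-0.757)·(2.75,0.77) + 0.757·(5.57,0.74) = (4.8847,0.7473)
  v2: (1-0.757)·(-3.2,1.94) + 0.757·(-3.09,2.15) = (-3.1167,2.0990)
  v3: (1-0.757)·(-0.46,-2.97) + 0.757·(0.68,-4.16) = (0.4030,-3.8708)
Perimeter = Σ |v_{i+1} − v_i|:
  edge 1→2: √(-8.0015² + 1.3517²) = 8.1148 (running 8.1148)
  edge 2→3: √(3.5197² + -5.9698²) = 6.9301 (running 15.0450)
  edge 3→1: √(4.4818² + 4.6181²) = 6.4353 (running 21.4803)
Perimeter = 21.4803

Perimeter at t=0.757: 21.4803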